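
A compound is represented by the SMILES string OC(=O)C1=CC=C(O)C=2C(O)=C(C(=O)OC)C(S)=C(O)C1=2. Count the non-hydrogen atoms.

Every atom symbol written in the SMILES (organic subset) is one heavy atom; implicit H are not written.
Heavy atoms by element → C:13, O:7, S:1.
Total: 21.

21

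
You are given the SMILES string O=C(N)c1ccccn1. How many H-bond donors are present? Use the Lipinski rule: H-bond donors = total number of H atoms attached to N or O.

2

Donors: find every N or O and count the H atoms it carries.
  atom 1 (O): bond orders sum to 2 → 0 H
  atom 3 (N): bond orders sum to 1 → 2 H
  atom 9 (N): bond orders sum to 3 → 0 H
Lipinski HBD = 2.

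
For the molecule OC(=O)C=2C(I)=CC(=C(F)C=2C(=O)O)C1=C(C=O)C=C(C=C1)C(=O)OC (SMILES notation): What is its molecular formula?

Walk through each heavy atom and fill implicit hydrogens from standard valence (C 4, N 3, O 2, S 2, halogen 1):
  atom 1: O, bond orders sum to 1 (valence 2) → 1 H
  atom 2: C, bond orders sum to 4 (valence 4) → 0 H
  atom 3: O, bond orders sum to 2 (valence 2) → 0 H
  atom 4: C, bond orders sum to 4 (valence 4) → 0 H
  atom 5: C, bond orders sum to 4 (valence 4) → 0 H
  atom 6: I (halogen, monovalent) → 0 H
  atom 7: C, bond orders sum to 3 (valence 4) → 1 H
  atom 8: C, bond orders sum to 4 (valence 4) → 0 H
  atom 9: C, bond orders sum to 4 (valence 4) → 0 H
  atom 10: F (halogen, monovalent) → 0 H
  atom 11: C, bond orders sum to 4 (valence 4) → 0 H
  atom 12: C, bond orders sum to 4 (valence 4) → 0 H
  atom 13: O, bond orders sum to 2 (valence 2) → 0 H
  atom 14: O, bond orders sum to 1 (valence 2) → 1 H
  atom 15: C, bond orders sum to 4 (valence 4) → 0 H
  atom 16: C, bond orders sum to 4 (valence 4) → 0 H
  atom 17: C, bond orders sum to 3 (valence 4) → 1 H
  atom 18: O, bond orders sum to 2 (valence 2) → 0 H
  atom 19: C, bond orders sum to 3 (valence 4) → 1 H
  atom 20: C, bond orders sum to 4 (valence 4) → 0 H
  atom 21: C, bond orders sum to 3 (valence 4) → 1 H
  atom 22: C, bond orders sum to 3 (valence 4) → 1 H
  atom 23: C, bond orders sum to 4 (valence 4) → 0 H
  atom 24: O, bond orders sum to 2 (valence 2) → 0 H
  atom 25: O, bond orders sum to 2 (valence 2) → 0 H
  atom 26: C, bond orders sum to 1 (valence 4) → 3 H
Totals → C:17, H:10, F:1, I:1, O:7.
In Hill order: C17H10FIO7.

C17H10FIO7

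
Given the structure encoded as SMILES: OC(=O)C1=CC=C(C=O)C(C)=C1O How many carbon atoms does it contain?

Count every carbon token in the SMILES (each C, including those in ring-closure positions and inside branches).
Carbon count: 9.

9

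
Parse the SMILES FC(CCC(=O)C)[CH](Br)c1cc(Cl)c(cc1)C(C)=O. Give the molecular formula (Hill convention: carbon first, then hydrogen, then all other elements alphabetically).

Walk through each heavy atom and fill implicit hydrogens from standard valence (C 4, N 3, O 2, S 2, halogen 1); for lowercase aromatic atoms, an aromatic c carries 1 H when it has two neighbours and 0 H with three, and aromatic n carries 0 H:
  atom 1: F (halogen, monovalent) → 0 H
  atom 2: C, bond orders sum to 3 (valence 4) → 1 H
  atom 3: C, bond orders sum to 2 (valence 4) → 2 H
  atom 4: C, bond orders sum to 2 (valence 4) → 2 H
  atom 5: C, bond orders sum to 4 (valence 4) → 0 H
  atom 6: O, bond orders sum to 2 (valence 2) → 0 H
  atom 7: C, bond orders sum to 1 (valence 4) → 3 H
  atom 8: C with explicit H count 1
  atom 9: Br (halogen, monovalent) → 0 H
  atom 10: aromatic c, 3 neighbours → 0 H
  atom 11: aromatic c, 2 neighbours → 1 H
  atom 12: aromatic c, 3 neighbours → 0 H
  atom 13: Cl (halogen, monovalent) → 0 H
  atom 14: aromatic c, 3 neighbours → 0 H
  atom 15: aromatic c, 2 neighbours → 1 H
  atom 16: aromatic c, 2 neighbours → 1 H
  atom 17: C, bond orders sum to 4 (valence 4) → 0 H
  atom 18: C, bond orders sum to 1 (valence 4) → 3 H
  atom 19: O, bond orders sum to 2 (valence 2) → 0 H
Totals → C:14, H:15, Br:1, Cl:1, F:1, O:2.

C14H15BrClFO2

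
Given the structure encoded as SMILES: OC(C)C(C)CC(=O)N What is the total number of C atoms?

6

Count every carbon token in the SMILES (each C, including those in ring-closure positions and inside branches).
Carbon count: 6.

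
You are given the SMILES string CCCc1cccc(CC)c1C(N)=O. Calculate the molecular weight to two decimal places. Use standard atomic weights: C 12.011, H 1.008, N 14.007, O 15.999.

First, the molecular formula is C12H17NO (counting implicit H from valence).
  C: 12 × 12.011 = 144.132
  H: 17 × 1.008 = 17.136
  N: 1 × 14.007 = 14.007
  O: 1 × 15.999 = 15.999
Sum: 12×12.011 + 17×1.008 + 1×14.007 + 1×15.999 = 191.274 → 191.27 g/mol.

191.27 g/mol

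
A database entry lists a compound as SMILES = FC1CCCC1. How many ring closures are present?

In SMILES, each pair of matching ring-closure digits denotes one ring-closing bond; the number of such bonds equals the number of independent rings.
Ring-closure bonds here: 1.

1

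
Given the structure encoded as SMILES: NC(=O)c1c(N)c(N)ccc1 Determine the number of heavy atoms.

Every atom symbol written in the SMILES (organic subset) is one heavy atom; implicit H are not written.
Heavy atoms by element → C:7, N:3, O:1.
Total: 11.

11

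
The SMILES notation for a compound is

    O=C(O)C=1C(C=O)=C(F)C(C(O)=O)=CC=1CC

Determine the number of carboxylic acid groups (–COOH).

2

The carboxylic acid motif appears at heavy-atom positions 2, 11 in the SMILES.
Other groups present: 1 aldehyde.
Carboxylic acid count: 2.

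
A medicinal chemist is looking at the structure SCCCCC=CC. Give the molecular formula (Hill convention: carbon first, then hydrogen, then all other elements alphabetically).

C7H14S

Walk through each heavy atom and fill implicit hydrogens from standard valence (C 4, N 3, O 2, S 2, halogen 1):
  atom 1: S, bond orders sum to 1 (valence 2) → 1 H
  atom 2: C, bond orders sum to 2 (valence 4) → 2 H
  atom 3: C, bond orders sum to 2 (valence 4) → 2 H
  atom 4: C, bond orders sum to 2 (valence 4) → 2 H
  atom 5: C, bond orders sum to 2 (valence 4) → 2 H
  atom 6: C, bond orders sum to 3 (valence 4) → 1 H
  atom 7: C, bond orders sum to 3 (valence 4) → 1 H
  atom 8: C, bond orders sum to 1 (valence 4) → 3 H
Totals → C:7, H:14, S:1.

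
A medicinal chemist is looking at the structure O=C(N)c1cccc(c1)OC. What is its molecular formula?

Walk through each heavy atom and fill implicit hydrogens from standard valence (C 4, N 3, O 2, S 2, halogen 1); for lowercase aromatic atoms, an aromatic c carries 1 H when it has two neighbours and 0 H with three, and aromatic n carries 0 H:
  atom 1: O, bond orders sum to 2 (valence 2) → 0 H
  atom 2: C, bond orders sum to 4 (valence 4) → 0 H
  atom 3: N, bond orders sum to 1 (valence 3) → 2 H
  atom 4: aromatic c, 3 neighbours → 0 H
  atom 5: aromatic c, 2 neighbours → 1 H
  atom 6: aromatic c, 2 neighbours → 1 H
  atom 7: aromatic c, 2 neighbours → 1 H
  atom 8: aromatic c, 3 neighbours → 0 H
  atom 9: aromatic c, 2 neighbours → 1 H
  atom 10: O, bond orders sum to 2 (valence 2) → 0 H
  atom 11: C, bond orders sum to 1 (valence 4) → 3 H
Totals → C:8, H:9, N:1, O:2.

C8H9NO2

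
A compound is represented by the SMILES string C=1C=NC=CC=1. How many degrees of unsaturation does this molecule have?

4

Degree of unsaturation = (number of rings) + (number of π bonds).
Ring closures in the SMILES: 1.
π bonds: 3 double bonds (each 1 DoU) → 3 DoU from unsaturation.
Total DoU = 1 + 3 = 4.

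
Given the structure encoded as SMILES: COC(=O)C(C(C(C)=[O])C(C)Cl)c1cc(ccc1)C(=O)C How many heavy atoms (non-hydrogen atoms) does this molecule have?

Every atom symbol written in the SMILES (organic subset) is one heavy atom; implicit H are not written.
Heavy atoms by element → C:16, Cl:1, O:4.
Total: 21.

21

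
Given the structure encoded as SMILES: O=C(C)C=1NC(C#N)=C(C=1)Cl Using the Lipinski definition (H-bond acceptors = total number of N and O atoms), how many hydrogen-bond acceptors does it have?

3

N atoms: 2; O atoms: 1.
Lipinski HBA = 2 + 1 = 3.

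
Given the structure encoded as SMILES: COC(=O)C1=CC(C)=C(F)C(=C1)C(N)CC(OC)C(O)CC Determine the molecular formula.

C16H24FNO4

Walk through each heavy atom and fill implicit hydrogens from standard valence (C 4, N 3, O 2, S 2, halogen 1):
  atom 1: C, bond orders sum to 1 (valence 4) → 3 H
  atom 2: O, bond orders sum to 2 (valence 2) → 0 H
  atom 3: C, bond orders sum to 4 (valence 4) → 0 H
  atom 4: O, bond orders sum to 2 (valence 2) → 0 H
  atom 5: C, bond orders sum to 4 (valence 4) → 0 H
  atom 6: C, bond orders sum to 3 (valence 4) → 1 H
  atom 7: C, bond orders sum to 4 (valence 4) → 0 H
  atom 8: C, bond orders sum to 1 (valence 4) → 3 H
  atom 9: C, bond orders sum to 4 (valence 4) → 0 H
  atom 10: F (halogen, monovalent) → 0 H
  atom 11: C, bond orders sum to 4 (valence 4) → 0 H
  atom 12: C, bond orders sum to 3 (valence 4) → 1 H
  atom 13: C, bond orders sum to 3 (valence 4) → 1 H
  atom 14: N, bond orders sum to 1 (valence 3) → 2 H
  atom 15: C, bond orders sum to 2 (valence 4) → 2 H
  atom 16: C, bond orders sum to 3 (valence 4) → 1 H
  atom 17: O, bond orders sum to 2 (valence 2) → 0 H
  atom 18: C, bond orders sum to 1 (valence 4) → 3 H
  atom 19: C, bond orders sum to 3 (valence 4) → 1 H
  atom 20: O, bond orders sum to 1 (valence 2) → 1 H
  atom 21: C, bond orders sum to 2 (valence 4) → 2 H
  atom 22: C, bond orders sum to 1 (valence 4) → 3 H
Totals → C:16, H:24, F:1, N:1, O:4.
In Hill order: C16H24FNO4.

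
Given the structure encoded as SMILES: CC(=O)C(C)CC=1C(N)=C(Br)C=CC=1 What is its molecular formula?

Walk through each heavy atom and fill implicit hydrogens from standard valence (C 4, N 3, O 2, S 2, halogen 1):
  atom 1: C, bond orders sum to 1 (valence 4) → 3 H
  atom 2: C, bond orders sum to 4 (valence 4) → 0 H
  atom 3: O, bond orders sum to 2 (valence 2) → 0 H
  atom 4: C, bond orders sum to 3 (valence 4) → 1 H
  atom 5: C, bond orders sum to 1 (valence 4) → 3 H
  atom 6: C, bond orders sum to 2 (valence 4) → 2 H
  atom 7: C, bond orders sum to 4 (valence 4) → 0 H
  atom 8: C, bond orders sum to 4 (valence 4) → 0 H
  atom 9: N, bond orders sum to 1 (valence 3) → 2 H
  atom 10: C, bond orders sum to 4 (valence 4) → 0 H
  atom 11: Br (halogen, monovalent) → 0 H
  atom 12: C, bond orders sum to 3 (valence 4) → 1 H
  atom 13: C, bond orders sum to 3 (valence 4) → 1 H
  atom 14: C, bond orders sum to 3 (valence 4) → 1 H
Totals → C:11, H:14, Br:1, N:1, O:1.
In Hill order: C11H14BrNO.

C11H14BrNO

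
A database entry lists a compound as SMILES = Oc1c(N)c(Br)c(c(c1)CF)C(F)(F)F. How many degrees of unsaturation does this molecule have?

Molecular formula: C8H6BrF4NO.
DoU = (2C + 2 + N − H − X) / 2, where X is the halogen count and O/S are ignored.
    = (2·8 + 2 + 1 − 6 − 5) / 2 = 8 / 2 = 4.

4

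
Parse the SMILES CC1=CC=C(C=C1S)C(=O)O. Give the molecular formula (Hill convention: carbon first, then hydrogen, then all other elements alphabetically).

Walk through each heavy atom and fill implicit hydrogens from standard valence (C 4, N 3, O 2, S 2, halogen 1):
  atom 1: C, bond orders sum to 1 (valence 4) → 3 H
  atom 2: C, bond orders sum to 4 (valence 4) → 0 H
  atom 3: C, bond orders sum to 3 (valence 4) → 1 H
  atom 4: C, bond orders sum to 3 (valence 4) → 1 H
  atom 5: C, bond orders sum to 4 (valence 4) → 0 H
  atom 6: C, bond orders sum to 3 (valence 4) → 1 H
  atom 7: C, bond orders sum to 4 (valence 4) → 0 H
  atom 8: S, bond orders sum to 1 (valence 2) → 1 H
  atom 9: C, bond orders sum to 4 (valence 4) → 0 H
  atom 10: O, bond orders sum to 2 (valence 2) → 0 H
  atom 11: O, bond orders sum to 1 (valence 2) → 1 H
Totals → C:8, H:8, O:2, S:1.

C8H8O2S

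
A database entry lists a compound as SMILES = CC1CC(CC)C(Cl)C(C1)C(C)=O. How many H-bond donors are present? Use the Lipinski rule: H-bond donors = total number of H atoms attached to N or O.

0

Donors: find every N or O and count the H atoms it carries.
  atom 13 (O): bond orders sum to 2 → 0 H
Lipinski HBD = 0.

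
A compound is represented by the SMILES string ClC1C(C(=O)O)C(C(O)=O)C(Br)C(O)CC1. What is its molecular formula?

Walk through each heavy atom and fill implicit hydrogens from standard valence (C 4, N 3, O 2, S 2, halogen 1):
  atom 1: Cl (halogen, monovalent) → 0 H
  atom 2: C, bond orders sum to 3 (valence 4) → 1 H
  atom 3: C, bond orders sum to 3 (valence 4) → 1 H
  atom 4: C, bond orders sum to 4 (valence 4) → 0 H
  atom 5: O, bond orders sum to 2 (valence 2) → 0 H
  atom 6: O, bond orders sum to 1 (valence 2) → 1 H
  atom 7: C, bond orders sum to 3 (valence 4) → 1 H
  atom 8: C, bond orders sum to 4 (valence 4) → 0 H
  atom 9: O, bond orders sum to 1 (valence 2) → 1 H
  atom 10: O, bond orders sum to 2 (valence 2) → 0 H
  atom 11: C, bond orders sum to 3 (valence 4) → 1 H
  atom 12: Br (halogen, monovalent) → 0 H
  atom 13: C, bond orders sum to 3 (valence 4) → 1 H
  atom 14: O, bond orders sum to 1 (valence 2) → 1 H
  atom 15: C, bond orders sum to 2 (valence 4) → 2 H
  atom 16: C, bond orders sum to 2 (valence 4) → 2 H
Totals → C:9, H:12, Br:1, Cl:1, O:5.

C9H12BrClO5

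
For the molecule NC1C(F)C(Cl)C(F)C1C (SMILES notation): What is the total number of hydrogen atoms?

Walk through each heavy atom and fill implicit hydrogens from standard valence (C 4, N 3, O 2, S 2, halogen 1):
  atom 1: N, bond orders sum to 1 (valence 3) → 2 H
  atom 2: C, bond orders sum to 3 (valence 4) → 1 H
  atom 3: C, bond orders sum to 3 (valence 4) → 1 H
  atom 4: F (halogen, monovalent) → 0 H
  atom 5: C, bond orders sum to 3 (valence 4) → 1 H
  atom 6: Cl (halogen, monovalent) → 0 H
  atom 7: C, bond orders sum to 3 (valence 4) → 1 H
  atom 8: F (halogen, monovalent) → 0 H
  atom 9: C, bond orders sum to 3 (valence 4) → 1 H
  atom 10: C, bond orders sum to 1 (valence 4) → 3 H
Total hydrogens: 10.

10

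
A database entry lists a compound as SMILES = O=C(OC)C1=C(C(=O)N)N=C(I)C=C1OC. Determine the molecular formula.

Walk through each heavy atom and fill implicit hydrogens from standard valence (C 4, N 3, O 2, S 2, halogen 1):
  atom 1: O, bond orders sum to 2 (valence 2) → 0 H
  atom 2: C, bond orders sum to 4 (valence 4) → 0 H
  atom 3: O, bond orders sum to 2 (valence 2) → 0 H
  atom 4: C, bond orders sum to 1 (valence 4) → 3 H
  atom 5: C, bond orders sum to 4 (valence 4) → 0 H
  atom 6: C, bond orders sum to 4 (valence 4) → 0 H
  atom 7: C, bond orders sum to 4 (valence 4) → 0 H
  atom 8: O, bond orders sum to 2 (valence 2) → 0 H
  atom 9: N, bond orders sum to 1 (valence 3) → 2 H
  atom 10: N, bond orders sum to 3 (valence 3) → 0 H
  atom 11: C, bond orders sum to 4 (valence 4) → 0 H
  atom 12: I (halogen, monovalent) → 0 H
  atom 13: C, bond orders sum to 3 (valence 4) → 1 H
  atom 14: C, bond orders sum to 4 (valence 4) → 0 H
  atom 15: O, bond orders sum to 2 (valence 2) → 0 H
  atom 16: C, bond orders sum to 1 (valence 4) → 3 H
Totals → C:9, H:9, I:1, N:2, O:4.

C9H9IN2O4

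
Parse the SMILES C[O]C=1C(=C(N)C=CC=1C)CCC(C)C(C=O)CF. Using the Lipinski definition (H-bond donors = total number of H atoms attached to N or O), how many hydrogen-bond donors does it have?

Donors: find every N or O and count the H atoms it carries.
  atom 2 (O): bond orders sum to 2 → 0 H
  atom 6 (N): bond orders sum to 1 → 2 H
  atom 17 (O): bond orders sum to 2 → 0 H
Lipinski HBD = 2.

2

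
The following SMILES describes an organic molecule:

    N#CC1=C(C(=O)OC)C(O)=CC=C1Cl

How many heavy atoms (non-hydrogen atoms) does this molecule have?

Every atom symbol written in the SMILES (organic subset) is one heavy atom; implicit H are not written.
Heavy atoms by element → C:9, Cl:1, N:1, O:3.
Total: 14.

14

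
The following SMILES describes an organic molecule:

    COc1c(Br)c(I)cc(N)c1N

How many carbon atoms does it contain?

7

Count every carbon token in the SMILES (each C, including those in ring-closure positions and inside branches).
Carbon count: 7.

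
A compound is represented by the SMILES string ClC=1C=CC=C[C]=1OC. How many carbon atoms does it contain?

7

Count every carbon token in the SMILES (each C, including those in ring-closure positions and inside branches).
Carbon count: 7.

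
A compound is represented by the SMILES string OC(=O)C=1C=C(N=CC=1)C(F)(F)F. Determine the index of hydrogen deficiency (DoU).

5

Degree of unsaturation = (number of rings) + (number of π bonds).
Ring closures in the SMILES: 1.
π bonds: 4 double bonds (each 1 DoU) → 4 DoU from unsaturation.
Total DoU = 1 + 4 = 5.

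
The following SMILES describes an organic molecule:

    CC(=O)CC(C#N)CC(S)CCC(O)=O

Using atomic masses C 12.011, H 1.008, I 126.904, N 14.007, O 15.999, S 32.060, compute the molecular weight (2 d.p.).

First, the molecular formula is C10H15NO3S (counting implicit H from valence).
  C: 10 × 12.011 = 120.110
  H: 15 × 1.008 = 15.120
  N: 1 × 14.007 = 14.007
  O: 3 × 15.999 = 47.997
  S: 1 × 32.060 = 32.060
Sum: 10×12.011 + 15×1.008 + 1×14.007 + 3×15.999 + 1×32.060 = 229.294 → 229.29 g/mol.

229.29 g/mol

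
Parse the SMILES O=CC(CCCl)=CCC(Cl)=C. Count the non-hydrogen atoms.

11

Every atom symbol written in the SMILES (organic subset) is one heavy atom; implicit H are not written.
Heavy atoms by element → C:8, Cl:2, O:1.
Total: 11.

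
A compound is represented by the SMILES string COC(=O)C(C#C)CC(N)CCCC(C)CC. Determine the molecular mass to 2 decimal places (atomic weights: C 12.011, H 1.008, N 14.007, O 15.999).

239.36 g/mol

First, the molecular formula is C14H25NO2 (counting implicit H from valence).
  C: 14 × 12.011 = 168.154
  H: 25 × 1.008 = 25.200
  N: 1 × 14.007 = 14.007
  O: 2 × 15.999 = 31.998
Sum: 14×12.011 + 25×1.008 + 1×14.007 + 2×15.999 = 239.359 → 239.36 g/mol.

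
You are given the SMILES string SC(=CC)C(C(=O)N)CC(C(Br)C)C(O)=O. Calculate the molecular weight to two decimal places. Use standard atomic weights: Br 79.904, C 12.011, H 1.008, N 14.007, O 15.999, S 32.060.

First, the molecular formula is C10H16BrNO3S (counting implicit H from valence).
  Br: 1 × 79.904 = 79.904
  C: 10 × 12.011 = 120.110
  H: 16 × 1.008 = 16.128
  N: 1 × 14.007 = 14.007
  O: 3 × 15.999 = 47.997
  S: 1 × 32.060 = 32.060
Sum: 1×79.904 + 10×12.011 + 16×1.008 + 1×14.007 + 3×15.999 + 1×32.060 = 310.206 → 310.21 g/mol.

310.21 g/mol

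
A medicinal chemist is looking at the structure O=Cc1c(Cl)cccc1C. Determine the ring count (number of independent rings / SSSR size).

In SMILES, each pair of matching ring-closure digits denotes one ring-closing bond; the number of such bonds equals the number of independent rings.
Ring-closure bonds here: 1.

1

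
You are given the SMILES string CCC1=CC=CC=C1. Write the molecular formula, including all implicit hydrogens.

Walk through each heavy atom and fill implicit hydrogens from standard valence (C 4, N 3, O 2, S 2, halogen 1):
  atom 1: C, bond orders sum to 1 (valence 4) → 3 H
  atom 2: C, bond orders sum to 2 (valence 4) → 2 H
  atom 3: C, bond orders sum to 4 (valence 4) → 0 H
  atom 4: C, bond orders sum to 3 (valence 4) → 1 H
  atom 5: C, bond orders sum to 3 (valence 4) → 1 H
  atom 6: C, bond orders sum to 3 (valence 4) → 1 H
  atom 7: C, bond orders sum to 3 (valence 4) → 1 H
  atom 8: C, bond orders sum to 3 (valence 4) → 1 H
Totals → C:8, H:10.

C8H10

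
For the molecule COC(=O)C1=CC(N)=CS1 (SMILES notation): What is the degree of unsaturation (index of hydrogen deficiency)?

4

Molecular formula: C6H7NO2S.
DoU = (2C + 2 + N − H − X) / 2, where X is the halogen count and O/S are ignored.
    = (2·6 + 2 + 1 − 7 − 0) / 2 = 8 / 2 = 4.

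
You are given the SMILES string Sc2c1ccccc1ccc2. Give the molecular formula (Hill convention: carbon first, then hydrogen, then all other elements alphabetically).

Walk through each heavy atom and fill implicit hydrogens from standard valence (C 4, N 3, O 2, S 2, halogen 1); for lowercase aromatic atoms, an aromatic c carries 1 H when it has two neighbours and 0 H with three, and aromatic n carries 0 H:
  atom 1: S, bond orders sum to 1 (valence 2) → 1 H
  atom 2: aromatic c, 3 neighbours → 0 H
  atom 3: aromatic c, 3 neighbours → 0 H
  atom 4: aromatic c, 2 neighbours → 1 H
  atom 5: aromatic c, 2 neighbours → 1 H
  atom 6: aromatic c, 2 neighbours → 1 H
  atom 7: aromatic c, 2 neighbours → 1 H
  atom 8: aromatic c, 3 neighbours → 0 H
  atom 9: aromatic c, 2 neighbours → 1 H
  atom 10: aromatic c, 2 neighbours → 1 H
  atom 11: aromatic c, 2 neighbours → 1 H
Totals → C:10, H:8, S:1.

C10H8S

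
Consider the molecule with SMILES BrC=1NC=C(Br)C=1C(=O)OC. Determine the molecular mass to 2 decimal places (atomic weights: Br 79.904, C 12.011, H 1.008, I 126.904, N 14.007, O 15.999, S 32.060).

282.92 g/mol

First, the molecular formula is C6H5Br2NO2 (counting implicit H from valence).
  Br: 2 × 79.904 = 159.808
  C: 6 × 12.011 = 72.066
  H: 5 × 1.008 = 5.040
  N: 1 × 14.007 = 14.007
  O: 2 × 15.999 = 31.998
Sum: 2×79.904 + 6×12.011 + 5×1.008 + 1×14.007 + 2×15.999 = 282.919 → 282.92 g/mol.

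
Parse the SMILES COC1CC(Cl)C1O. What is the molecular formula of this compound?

Walk through each heavy atom and fill implicit hydrogens from standard valence (C 4, N 3, O 2, S 2, halogen 1):
  atom 1: C, bond orders sum to 1 (valence 4) → 3 H
  atom 2: O, bond orders sum to 2 (valence 2) → 0 H
  atom 3: C, bond orders sum to 3 (valence 4) → 1 H
  atom 4: C, bond orders sum to 2 (valence 4) → 2 H
  atom 5: C, bond orders sum to 3 (valence 4) → 1 H
  atom 6: Cl (halogen, monovalent) → 0 H
  atom 7: C, bond orders sum to 3 (valence 4) → 1 H
  atom 8: O, bond orders sum to 1 (valence 2) → 1 H
Totals → C:5, H:9, Cl:1, O:2.
In Hill order: C5H9ClO2.

C5H9ClO2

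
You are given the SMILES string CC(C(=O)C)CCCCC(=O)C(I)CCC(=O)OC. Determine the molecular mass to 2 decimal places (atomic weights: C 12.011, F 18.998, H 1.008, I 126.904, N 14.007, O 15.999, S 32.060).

First, the molecular formula is C14H23IO4 (counting implicit H from valence).
  C: 14 × 12.011 = 168.154
  H: 23 × 1.008 = 23.184
  I: 1 × 126.904 = 126.904
  O: 4 × 15.999 = 63.996
Sum: 14×12.011 + 23×1.008 + 1×126.904 + 4×15.999 = 382.238 → 382.24 g/mol.

382.24 g/mol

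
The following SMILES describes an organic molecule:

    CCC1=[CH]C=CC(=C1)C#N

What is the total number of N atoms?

1

Scan the SMILES for N atoms (remember two-letter symbols like Cl and Br are single atoms).
Nitrogen count: 1.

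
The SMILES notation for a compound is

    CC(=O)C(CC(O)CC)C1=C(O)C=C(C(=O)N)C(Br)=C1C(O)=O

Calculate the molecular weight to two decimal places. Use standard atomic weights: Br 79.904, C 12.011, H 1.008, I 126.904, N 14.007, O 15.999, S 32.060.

388.21 g/mol

First, the molecular formula is C15H18BrNO6 (counting implicit H from valence).
  Br: 1 × 79.904 = 79.904
  C: 15 × 12.011 = 180.165
  H: 18 × 1.008 = 18.144
  N: 1 × 14.007 = 14.007
  O: 6 × 15.999 = 95.994
Sum: 1×79.904 + 15×12.011 + 18×1.008 + 1×14.007 + 6×15.999 = 388.214 → 388.21 g/mol.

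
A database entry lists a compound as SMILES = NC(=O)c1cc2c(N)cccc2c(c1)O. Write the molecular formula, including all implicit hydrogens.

C11H10N2O2

Walk through each heavy atom and fill implicit hydrogens from standard valence (C 4, N 3, O 2, S 2, halogen 1); for lowercase aromatic atoms, an aromatic c carries 1 H when it has two neighbours and 0 H with three, and aromatic n carries 0 H:
  atom 1: N, bond orders sum to 1 (valence 3) → 2 H
  atom 2: C, bond orders sum to 4 (valence 4) → 0 H
  atom 3: O, bond orders sum to 2 (valence 2) → 0 H
  atom 4: aromatic c, 3 neighbours → 0 H
  atom 5: aromatic c, 2 neighbours → 1 H
  atom 6: aromatic c, 3 neighbours → 0 H
  atom 7: aromatic c, 3 neighbours → 0 H
  atom 8: N, bond orders sum to 1 (valence 3) → 2 H
  atom 9: aromatic c, 2 neighbours → 1 H
  atom 10: aromatic c, 2 neighbours → 1 H
  atom 11: aromatic c, 2 neighbours → 1 H
  atom 12: aromatic c, 3 neighbours → 0 H
  atom 13: aromatic c, 3 neighbours → 0 H
  atom 14: aromatic c, 2 neighbours → 1 H
  atom 15: O, bond orders sum to 1 (valence 2) → 1 H
Totals → C:11, H:10, N:2, O:2.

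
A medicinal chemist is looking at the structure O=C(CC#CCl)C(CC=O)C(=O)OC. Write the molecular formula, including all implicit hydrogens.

Walk through each heavy atom and fill implicit hydrogens from standard valence (C 4, N 3, O 2, S 2, halogen 1):
  atom 1: O, bond orders sum to 2 (valence 2) → 0 H
  atom 2: C, bond orders sum to 4 (valence 4) → 0 H
  atom 3: C, bond orders sum to 2 (valence 4) → 2 H
  atom 4: C, bond orders sum to 4 (valence 4) → 0 H
  atom 5: C, bond orders sum to 4 (valence 4) → 0 H
  atom 6: Cl (halogen, monovalent) → 0 H
  atom 7: C, bond orders sum to 3 (valence 4) → 1 H
  atom 8: C, bond orders sum to 2 (valence 4) → 2 H
  atom 9: C, bond orders sum to 3 (valence 4) → 1 H
  atom 10: O, bond orders sum to 2 (valence 2) → 0 H
  atom 11: C, bond orders sum to 4 (valence 4) → 0 H
  atom 12: O, bond orders sum to 2 (valence 2) → 0 H
  atom 13: O, bond orders sum to 2 (valence 2) → 0 H
  atom 14: C, bond orders sum to 1 (valence 4) → 3 H
Totals → C:9, H:9, Cl:1, O:4.

C9H9ClO4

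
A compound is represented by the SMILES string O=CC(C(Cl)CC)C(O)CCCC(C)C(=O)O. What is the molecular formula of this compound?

Walk through each heavy atom and fill implicit hydrogens from standard valence (C 4, N 3, O 2, S 2, halogen 1):
  atom 1: O, bond orders sum to 2 (valence 2) → 0 H
  atom 2: C, bond orders sum to 3 (valence 4) → 1 H
  atom 3: C, bond orders sum to 3 (valence 4) → 1 H
  atom 4: C, bond orders sum to 3 (valence 4) → 1 H
  atom 5: Cl (halogen, monovalent) → 0 H
  atom 6: C, bond orders sum to 2 (valence 4) → 2 H
  atom 7: C, bond orders sum to 1 (valence 4) → 3 H
  atom 8: C, bond orders sum to 3 (valence 4) → 1 H
  atom 9: O, bond orders sum to 1 (valence 2) → 1 H
  atom 10: C, bond orders sum to 2 (valence 4) → 2 H
  atom 11: C, bond orders sum to 2 (valence 4) → 2 H
  atom 12: C, bond orders sum to 2 (valence 4) → 2 H
  atom 13: C, bond orders sum to 3 (valence 4) → 1 H
  atom 14: C, bond orders sum to 1 (valence 4) → 3 H
  atom 15: C, bond orders sum to 4 (valence 4) → 0 H
  atom 16: O, bond orders sum to 2 (valence 2) → 0 H
  atom 17: O, bond orders sum to 1 (valence 2) → 1 H
Totals → C:12, H:21, Cl:1, O:4.
In Hill order: C12H21ClO4.

C12H21ClO4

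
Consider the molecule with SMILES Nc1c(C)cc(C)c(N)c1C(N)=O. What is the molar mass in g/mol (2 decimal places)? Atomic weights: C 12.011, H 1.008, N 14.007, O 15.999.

First, the molecular formula is C9H13N3O (counting implicit H from valence).
  C: 9 × 12.011 = 108.099
  H: 13 × 1.008 = 13.104
  N: 3 × 14.007 = 42.021
  O: 1 × 15.999 = 15.999
Sum: 9×12.011 + 13×1.008 + 3×14.007 + 1×15.999 = 179.223 → 179.22 g/mol.

179.22 g/mol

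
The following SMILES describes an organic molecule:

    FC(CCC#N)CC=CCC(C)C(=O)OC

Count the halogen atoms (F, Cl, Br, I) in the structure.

1

Halogen atoms appear at heavy-atom position 1 (1×F).
Other groups present: 1 alkene, 1 ester, 1 nitrile.
Halogen count: 1.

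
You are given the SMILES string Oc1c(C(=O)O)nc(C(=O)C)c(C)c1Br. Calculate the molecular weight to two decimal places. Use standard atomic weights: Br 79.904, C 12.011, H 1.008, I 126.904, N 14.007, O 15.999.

First, the molecular formula is C9H8BrNO4 (counting implicit H from valence).
  Br: 1 × 79.904 = 79.904
  C: 9 × 12.011 = 108.099
  H: 8 × 1.008 = 8.064
  N: 1 × 14.007 = 14.007
  O: 4 × 15.999 = 63.996
Sum: 1×79.904 + 9×12.011 + 8×1.008 + 1×14.007 + 4×15.999 = 274.070 → 274.07 g/mol.

274.07 g/mol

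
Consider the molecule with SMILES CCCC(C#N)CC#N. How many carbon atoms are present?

7

Count every carbon token in the SMILES (each C, including those in ring-closure positions and inside branches).
Carbon count: 7.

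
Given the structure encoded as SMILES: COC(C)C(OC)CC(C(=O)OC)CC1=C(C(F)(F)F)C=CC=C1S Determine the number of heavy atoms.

Every atom symbol written in the SMILES (organic subset) is one heavy atom; implicit H are not written.
Heavy atoms by element → C:17, F:3, O:4, S:1.
Total: 25.

25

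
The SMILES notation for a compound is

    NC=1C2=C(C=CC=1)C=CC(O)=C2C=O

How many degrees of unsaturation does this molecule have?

Molecular formula: C11H9NO2.
DoU = (2C + 2 + N − H − X) / 2, where X is the halogen count and O/S are ignored.
    = (2·11 + 2 + 1 − 9 − 0) / 2 = 16 / 2 = 8.

8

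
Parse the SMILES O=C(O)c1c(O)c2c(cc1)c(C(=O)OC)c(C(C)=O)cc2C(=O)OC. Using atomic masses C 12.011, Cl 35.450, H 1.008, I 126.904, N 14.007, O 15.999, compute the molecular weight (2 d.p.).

First, the molecular formula is C17H14O8 (counting implicit H from valence).
  C: 17 × 12.011 = 204.187
  H: 14 × 1.008 = 14.112
  O: 8 × 15.999 = 127.992
Sum: 17×12.011 + 14×1.008 + 8×15.999 = 346.291 → 346.29 g/mol.

346.29 g/mol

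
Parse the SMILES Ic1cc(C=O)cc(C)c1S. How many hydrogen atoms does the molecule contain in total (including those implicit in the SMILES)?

7

Walk through each heavy atom and fill implicit hydrogens from standard valence (C 4, N 3, O 2, S 2, halogen 1); for lowercase aromatic atoms, an aromatic c carries 1 H when it has two neighbours and 0 H with three, and aromatic n carries 0 H:
  atom 1: I (halogen, monovalent) → 0 H
  atom 2: aromatic c, 3 neighbours → 0 H
  atom 3: aromatic c, 2 neighbours → 1 H
  atom 4: aromatic c, 3 neighbours → 0 H
  atom 5: C, bond orders sum to 3 (valence 4) → 1 H
  atom 6: O, bond orders sum to 2 (valence 2) → 0 H
  atom 7: aromatic c, 2 neighbours → 1 H
  atom 8: aromatic c, 3 neighbours → 0 H
  atom 9: C, bond orders sum to 1 (valence 4) → 3 H
  atom 10: aromatic c, 3 neighbours → 0 H
  atom 11: S, bond orders sum to 1 (valence 2) → 1 H
Total hydrogens: 7.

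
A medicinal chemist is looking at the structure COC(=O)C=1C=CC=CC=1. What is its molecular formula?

C8H8O2

Walk through each heavy atom and fill implicit hydrogens from standard valence (C 4, N 3, O 2, S 2, halogen 1):
  atom 1: C, bond orders sum to 1 (valence 4) → 3 H
  atom 2: O, bond orders sum to 2 (valence 2) → 0 H
  atom 3: C, bond orders sum to 4 (valence 4) → 0 H
  atom 4: O, bond orders sum to 2 (valence 2) → 0 H
  atom 5: C, bond orders sum to 4 (valence 4) → 0 H
  atom 6: C, bond orders sum to 3 (valence 4) → 1 H
  atom 7: C, bond orders sum to 3 (valence 4) → 1 H
  atom 8: C, bond orders sum to 3 (valence 4) → 1 H
  atom 9: C, bond orders sum to 3 (valence 4) → 1 H
  atom 10: C, bond orders sum to 3 (valence 4) → 1 H
Totals → C:8, H:8, O:2.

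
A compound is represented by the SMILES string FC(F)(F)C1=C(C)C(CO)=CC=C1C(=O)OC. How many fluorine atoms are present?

Scan the SMILES for F atoms (remember two-letter symbols like Cl and Br are single atoms).
Fluorine count: 3.

3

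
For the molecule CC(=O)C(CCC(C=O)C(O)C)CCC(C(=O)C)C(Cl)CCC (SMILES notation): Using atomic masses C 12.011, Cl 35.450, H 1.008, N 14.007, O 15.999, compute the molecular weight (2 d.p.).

First, the molecular formula is C18H31ClO4 (counting implicit H from valence).
  C: 18 × 12.011 = 216.198
  Cl: 1 × 35.450 = 35.450
  H: 31 × 1.008 = 31.248
  O: 4 × 15.999 = 63.996
Sum: 18×12.011 + 1×35.450 + 31×1.008 + 4×15.999 = 346.892 → 346.89 g/mol.

346.89 g/mol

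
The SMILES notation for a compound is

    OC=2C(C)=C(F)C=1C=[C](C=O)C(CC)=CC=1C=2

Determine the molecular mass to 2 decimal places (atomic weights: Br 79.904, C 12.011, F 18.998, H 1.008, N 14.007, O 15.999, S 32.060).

232.25 g/mol

First, the molecular formula is C14H13FO2 (counting implicit H from valence).
  C: 14 × 12.011 = 168.154
  F: 1 × 18.998 = 18.998
  H: 13 × 1.008 = 13.104
  O: 2 × 15.999 = 31.998
Sum: 14×12.011 + 1×18.998 + 13×1.008 + 2×15.999 = 232.254 → 232.25 g/mol.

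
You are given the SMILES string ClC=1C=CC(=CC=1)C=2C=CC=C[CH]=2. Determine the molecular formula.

C12H9Cl

Walk through each heavy atom and fill implicit hydrogens from standard valence (C 4, N 3, O 2, S 2, halogen 1):
  atom 1: Cl (halogen, monovalent) → 0 H
  atom 2: C, bond orders sum to 4 (valence 4) → 0 H
  atom 3: C, bond orders sum to 3 (valence 4) → 1 H
  atom 4: C, bond orders sum to 3 (valence 4) → 1 H
  atom 5: C, bond orders sum to 4 (valence 4) → 0 H
  atom 6: C, bond orders sum to 3 (valence 4) → 1 H
  atom 7: C, bond orders sum to 3 (valence 4) → 1 H
  atom 8: C, bond orders sum to 4 (valence 4) → 0 H
  atom 9: C, bond orders sum to 3 (valence 4) → 1 H
  atom 10: C, bond orders sum to 3 (valence 4) → 1 H
  atom 11: C, bond orders sum to 3 (valence 4) → 1 H
  atom 12: C, bond orders sum to 3 (valence 4) → 1 H
  atom 13: C with explicit H count 1
Totals → C:12, H:9, Cl:1.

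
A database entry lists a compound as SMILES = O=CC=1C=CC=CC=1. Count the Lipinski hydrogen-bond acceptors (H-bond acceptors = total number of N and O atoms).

1

N atoms: 0; O atoms: 1.
Lipinski HBA = 0 + 1 = 1.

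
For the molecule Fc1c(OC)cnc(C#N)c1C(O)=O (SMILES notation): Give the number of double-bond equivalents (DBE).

Molecular formula: C8H5FN2O3.
DoU = (2C + 2 + N − H − X) / 2, where X is the halogen count and O/S are ignored.
    = (2·8 + 2 + 2 − 5 − 1) / 2 = 14 / 2 = 7.

7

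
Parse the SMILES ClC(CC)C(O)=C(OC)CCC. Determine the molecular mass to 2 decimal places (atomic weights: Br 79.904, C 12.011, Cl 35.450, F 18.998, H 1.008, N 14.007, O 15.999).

First, the molecular formula is C9H17ClO2 (counting implicit H from valence).
  C: 9 × 12.011 = 108.099
  Cl: 1 × 35.450 = 35.450
  H: 17 × 1.008 = 17.136
  O: 2 × 15.999 = 31.998
Sum: 9×12.011 + 1×35.450 + 17×1.008 + 2×15.999 = 192.683 → 192.68 g/mol.

192.68 g/mol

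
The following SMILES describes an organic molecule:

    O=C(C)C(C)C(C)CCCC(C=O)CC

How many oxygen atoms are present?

Scan the SMILES for O atoms (remember two-letter symbols like Cl and Br are single atoms).
Oxygen count: 2.

2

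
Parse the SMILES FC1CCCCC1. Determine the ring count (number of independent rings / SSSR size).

In SMILES, each pair of matching ring-closure digits denotes one ring-closing bond; the number of such bonds equals the number of independent rings.
Ring-closure bonds here: 1.

1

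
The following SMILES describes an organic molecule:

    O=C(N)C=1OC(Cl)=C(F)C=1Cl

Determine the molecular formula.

C5H2Cl2FNO2

Walk through each heavy atom and fill implicit hydrogens from standard valence (C 4, N 3, O 2, S 2, halogen 1):
  atom 1: O, bond orders sum to 2 (valence 2) → 0 H
  atom 2: C, bond orders sum to 4 (valence 4) → 0 H
  atom 3: N, bond orders sum to 1 (valence 3) → 2 H
  atom 4: C, bond orders sum to 4 (valence 4) → 0 H
  atom 5: O, bond orders sum to 2 (valence 2) → 0 H
  atom 6: C, bond orders sum to 4 (valence 4) → 0 H
  atom 7: Cl (halogen, monovalent) → 0 H
  atom 8: C, bond orders sum to 4 (valence 4) → 0 H
  atom 9: F (halogen, monovalent) → 0 H
  atom 10: C, bond orders sum to 4 (valence 4) → 0 H
  atom 11: Cl (halogen, monovalent) → 0 H
Totals → C:5, H:2, Cl:2, F:1, N:1, O:2.
In Hill order: C5H2Cl2FNO2.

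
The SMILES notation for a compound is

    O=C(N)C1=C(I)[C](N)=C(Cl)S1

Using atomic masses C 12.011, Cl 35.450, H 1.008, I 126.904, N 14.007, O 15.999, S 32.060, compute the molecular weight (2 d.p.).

302.51 g/mol

First, the molecular formula is C5H4ClIN2OS (counting implicit H from valence).
  C: 5 × 12.011 = 60.055
  Cl: 1 × 35.450 = 35.450
  H: 4 × 1.008 = 4.032
  I: 1 × 126.904 = 126.904
  N: 2 × 14.007 = 28.014
  O: 1 × 15.999 = 15.999
  S: 1 × 32.060 = 32.060
Sum: 5×12.011 + 1×35.450 + 4×1.008 + 1×126.904 + 2×14.007 + 1×15.999 + 1×32.060 = 302.514 → 302.51 g/mol.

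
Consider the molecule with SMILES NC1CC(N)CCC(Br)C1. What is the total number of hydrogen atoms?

15

Walk through each heavy atom and fill implicit hydrogens from standard valence (C 4, N 3, O 2, S 2, halogen 1):
  atom 1: N, bond orders sum to 1 (valence 3) → 2 H
  atom 2: C, bond orders sum to 3 (valence 4) → 1 H
  atom 3: C, bond orders sum to 2 (valence 4) → 2 H
  atom 4: C, bond orders sum to 3 (valence 4) → 1 H
  atom 5: N, bond orders sum to 1 (valence 3) → 2 H
  atom 6: C, bond orders sum to 2 (valence 4) → 2 H
  atom 7: C, bond orders sum to 2 (valence 4) → 2 H
  atom 8: C, bond orders sum to 3 (valence 4) → 1 H
  atom 9: Br (halogen, monovalent) → 0 H
  atom 10: C, bond orders sum to 2 (valence 4) → 2 H
Total hydrogens: 15.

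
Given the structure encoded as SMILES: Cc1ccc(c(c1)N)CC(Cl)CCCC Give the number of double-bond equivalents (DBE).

Molecular formula: C13H20ClN.
DoU = (2C + 2 + N − H − X) / 2, where X is the halogen count and O/S are ignored.
    = (2·13 + 2 + 1 − 20 − 1) / 2 = 8 / 2 = 4.

4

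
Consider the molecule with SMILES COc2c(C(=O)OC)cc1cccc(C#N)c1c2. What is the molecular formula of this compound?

Walk through each heavy atom and fill implicit hydrogens from standard valence (C 4, N 3, O 2, S 2, halogen 1); for lowercase aromatic atoms, an aromatic c carries 1 H when it has two neighbours and 0 H with three, and aromatic n carries 0 H:
  atom 1: C, bond orders sum to 1 (valence 4) → 3 H
  atom 2: O, bond orders sum to 2 (valence 2) → 0 H
  atom 3: aromatic c, 3 neighbours → 0 H
  atom 4: aromatic c, 3 neighbours → 0 H
  atom 5: C, bond orders sum to 4 (valence 4) → 0 H
  atom 6: O, bond orders sum to 2 (valence 2) → 0 H
  atom 7: O, bond orders sum to 2 (valence 2) → 0 H
  atom 8: C, bond orders sum to 1 (valence 4) → 3 H
  atom 9: aromatic c, 2 neighbours → 1 H
  atom 10: aromatic c, 3 neighbours → 0 H
  atom 11: aromatic c, 2 neighbours → 1 H
  atom 12: aromatic c, 2 neighbours → 1 H
  atom 13: aromatic c, 2 neighbours → 1 H
  atom 14: aromatic c, 3 neighbours → 0 H
  atom 15: C, bond orders sum to 4 (valence 4) → 0 H
  atom 16: N, bond orders sum to 3 (valence 3) → 0 H
  atom 17: aromatic c, 3 neighbours → 0 H
  atom 18: aromatic c, 2 neighbours → 1 H
Totals → C:14, H:11, N:1, O:3.

C14H11NO3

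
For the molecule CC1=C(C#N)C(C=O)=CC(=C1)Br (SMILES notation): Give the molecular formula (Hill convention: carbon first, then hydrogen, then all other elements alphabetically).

Walk through each heavy atom and fill implicit hydrogens from standard valence (C 4, N 3, O 2, S 2, halogen 1):
  atom 1: C, bond orders sum to 1 (valence 4) → 3 H
  atom 2: C, bond orders sum to 4 (valence 4) → 0 H
  atom 3: C, bond orders sum to 4 (valence 4) → 0 H
  atom 4: C, bond orders sum to 4 (valence 4) → 0 H
  atom 5: N, bond orders sum to 3 (valence 3) → 0 H
  atom 6: C, bond orders sum to 4 (valence 4) → 0 H
  atom 7: C, bond orders sum to 3 (valence 4) → 1 H
  atom 8: O, bond orders sum to 2 (valence 2) → 0 H
  atom 9: C, bond orders sum to 3 (valence 4) → 1 H
  atom 10: C, bond orders sum to 4 (valence 4) → 0 H
  atom 11: C, bond orders sum to 3 (valence 4) → 1 H
  atom 12: Br (halogen, monovalent) → 0 H
Totals → C:9, H:6, Br:1, N:1, O:1.
In Hill order: C9H6BrNO.

C9H6BrNO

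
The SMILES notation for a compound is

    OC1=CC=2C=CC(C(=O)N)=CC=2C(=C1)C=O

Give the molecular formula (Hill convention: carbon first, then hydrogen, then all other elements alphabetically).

C12H9NO3

Walk through each heavy atom and fill implicit hydrogens from standard valence (C 4, N 3, O 2, S 2, halogen 1):
  atom 1: O, bond orders sum to 1 (valence 2) → 1 H
  atom 2: C, bond orders sum to 4 (valence 4) → 0 H
  atom 3: C, bond orders sum to 3 (valence 4) → 1 H
  atom 4: C, bond orders sum to 4 (valence 4) → 0 H
  atom 5: C, bond orders sum to 3 (valence 4) → 1 H
  atom 6: C, bond orders sum to 3 (valence 4) → 1 H
  atom 7: C, bond orders sum to 4 (valence 4) → 0 H
  atom 8: C, bond orders sum to 4 (valence 4) → 0 H
  atom 9: O, bond orders sum to 2 (valence 2) → 0 H
  atom 10: N, bond orders sum to 1 (valence 3) → 2 H
  atom 11: C, bond orders sum to 3 (valence 4) → 1 H
  atom 12: C, bond orders sum to 4 (valence 4) → 0 H
  atom 13: C, bond orders sum to 4 (valence 4) → 0 H
  atom 14: C, bond orders sum to 3 (valence 4) → 1 H
  atom 15: C, bond orders sum to 3 (valence 4) → 1 H
  atom 16: O, bond orders sum to 2 (valence 2) → 0 H
Totals → C:12, H:9, N:1, O:3.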